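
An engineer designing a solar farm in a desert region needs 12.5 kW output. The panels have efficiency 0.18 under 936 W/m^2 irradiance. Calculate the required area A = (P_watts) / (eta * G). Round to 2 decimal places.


Convert target power to watts: P = 12.5 * 1000 = 12500.0 W
Compute denominator: eta * G = 0.18 * 936 = 168.48
Required area A = P / (eta * G) = 12500.0 / 168.48
A = 74.19 m^2

74.19


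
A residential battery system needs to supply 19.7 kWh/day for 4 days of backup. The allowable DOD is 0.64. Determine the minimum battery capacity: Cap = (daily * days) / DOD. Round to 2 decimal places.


Total energy needed = daily * days = 19.7 * 4 = 78.8 kWh
Account for depth of discharge:
  Cap = total_energy / DOD = 78.8 / 0.64
  Cap = 123.13 kWh

123.13


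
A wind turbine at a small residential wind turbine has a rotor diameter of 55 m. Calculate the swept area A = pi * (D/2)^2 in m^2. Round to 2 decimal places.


Compute the rotor radius:
  r = D / 2 = 55 / 2 = 27.5 m
Calculate swept area:
  A = pi * r^2 = pi * 27.5^2
  A = 2375.83 m^2

2375.83


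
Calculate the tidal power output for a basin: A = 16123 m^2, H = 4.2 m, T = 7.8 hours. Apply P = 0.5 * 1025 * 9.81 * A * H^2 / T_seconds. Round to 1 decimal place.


Convert period to seconds: T = 7.8 * 3600 = 28080.0 s
H^2 = 4.2^2 = 17.64
P = 0.5 * rho * g * A * H^2 / T
P = 0.5 * 1025 * 9.81 * 16123 * 17.64 / 28080.0
P = 50922.6 W

50922.6


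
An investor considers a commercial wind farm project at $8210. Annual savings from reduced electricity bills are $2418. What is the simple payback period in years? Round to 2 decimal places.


Simple payback period = initial cost / annual savings
Payback = 8210 / 2418
Payback = 3.40 years

3.40


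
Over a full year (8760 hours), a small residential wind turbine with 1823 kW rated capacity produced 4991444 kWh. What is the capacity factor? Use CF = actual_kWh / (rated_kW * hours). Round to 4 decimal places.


Capacity factor = actual output / maximum possible output
Maximum possible = rated * hours = 1823 * 8760 = 15969480 kWh
CF = 4991444 / 15969480
CF = 0.3126

0.3126


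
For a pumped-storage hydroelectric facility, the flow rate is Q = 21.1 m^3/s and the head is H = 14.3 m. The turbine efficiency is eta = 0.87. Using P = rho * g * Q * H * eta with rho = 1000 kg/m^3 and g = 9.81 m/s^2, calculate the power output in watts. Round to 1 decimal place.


Apply the hydropower formula P = rho * g * Q * H * eta
rho * g = 1000 * 9.81 = 9810.0
P = 9810.0 * 21.1 * 14.3 * 0.87
P = 2575175.0 W

2575175.0


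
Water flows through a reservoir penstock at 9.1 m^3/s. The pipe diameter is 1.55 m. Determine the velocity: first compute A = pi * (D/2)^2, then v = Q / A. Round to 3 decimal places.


Compute pipe cross-sectional area:
  A = pi * (D/2)^2 = pi * (1.55/2)^2 = 1.8869 m^2
Calculate velocity:
  v = Q / A = 9.1 / 1.8869
  v = 4.823 m/s

4.823


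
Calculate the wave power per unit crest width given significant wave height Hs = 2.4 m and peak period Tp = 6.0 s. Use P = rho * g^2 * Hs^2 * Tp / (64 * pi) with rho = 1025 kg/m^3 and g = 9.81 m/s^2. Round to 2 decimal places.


Apply wave power formula:
  g^2 = 9.81^2 = 96.2361
  Hs^2 = 2.4^2 = 5.76
  Numerator = rho * g^2 * Hs^2 * Tp = 1025 * 96.2361 * 5.76 * 6.0 = 3409067.61
  Denominator = 64 * pi = 201.0619
  P = 3409067.61 / 201.0619 = 16955.31 W/m

16955.31


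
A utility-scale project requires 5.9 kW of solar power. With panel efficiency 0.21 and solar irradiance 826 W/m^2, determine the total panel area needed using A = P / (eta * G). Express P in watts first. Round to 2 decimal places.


Convert target power to watts: P = 5.9 * 1000 = 5900.0 W
Compute denominator: eta * G = 0.21 * 826 = 173.46
Required area A = P / (eta * G) = 5900.0 / 173.46
A = 34.01 m^2

34.01


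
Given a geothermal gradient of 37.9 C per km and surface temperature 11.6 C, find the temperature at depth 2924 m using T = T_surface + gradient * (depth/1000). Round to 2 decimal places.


Convert depth to km: 2924 / 1000 = 2.924 km
Temperature increase = gradient * depth_km = 37.9 * 2.924 = 110.82 C
Temperature at depth = T_surface + delta_T = 11.6 + 110.82
T = 122.42 C

122.42


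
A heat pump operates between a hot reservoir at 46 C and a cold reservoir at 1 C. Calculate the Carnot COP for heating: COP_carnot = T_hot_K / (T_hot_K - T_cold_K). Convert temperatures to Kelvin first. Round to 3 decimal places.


Convert to Kelvin:
  T_hot = 46 + 273.15 = 319.15 K
  T_cold = 1 + 273.15 = 274.15 K
Apply Carnot COP formula:
  COP = T_hot_K / (T_hot_K - T_cold_K) = 319.15 / 45.0
  COP = 7.092

7.092


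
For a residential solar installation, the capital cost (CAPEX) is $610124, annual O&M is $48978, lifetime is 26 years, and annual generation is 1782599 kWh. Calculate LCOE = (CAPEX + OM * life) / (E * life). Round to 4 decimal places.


Total cost = CAPEX + OM * lifetime = 610124 + 48978 * 26 = 610124 + 1273428 = 1883552
Total generation = annual * lifetime = 1782599 * 26 = 46347574 kWh
LCOE = 1883552 / 46347574
LCOE = 0.0406 $/kWh

0.0406


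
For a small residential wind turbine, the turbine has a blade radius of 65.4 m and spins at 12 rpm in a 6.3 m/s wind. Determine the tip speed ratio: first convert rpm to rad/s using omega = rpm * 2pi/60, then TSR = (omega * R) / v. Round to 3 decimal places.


Convert rotational speed to rad/s:
  omega = 12 * 2 * pi / 60 = 1.2566 rad/s
Compute tip speed:
  v_tip = omega * R = 1.2566 * 65.4 = 82.184 m/s
Tip speed ratio:
  TSR = v_tip / v_wind = 82.184 / 6.3 = 13.045

13.045


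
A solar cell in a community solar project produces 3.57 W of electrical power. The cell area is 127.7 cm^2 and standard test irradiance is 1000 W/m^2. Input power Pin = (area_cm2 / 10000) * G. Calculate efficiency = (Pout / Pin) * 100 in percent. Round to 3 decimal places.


First compute the input power:
  Pin = area_cm2 / 10000 * G = 127.7 / 10000 * 1000 = 12.77 W
Then compute efficiency:
  Efficiency = (Pout / Pin) * 100 = (3.57 / 12.77) * 100
  Efficiency = 27.956%

27.956


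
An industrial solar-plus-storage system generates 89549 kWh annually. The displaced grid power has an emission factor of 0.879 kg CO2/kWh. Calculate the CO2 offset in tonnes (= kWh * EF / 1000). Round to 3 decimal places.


CO2 offset in kg = generation * emission_factor
CO2 offset = 89549 * 0.879 = 78713.57 kg
Convert to tonnes:
  CO2 offset = 78713.57 / 1000 = 78.714 tonnes

78.714


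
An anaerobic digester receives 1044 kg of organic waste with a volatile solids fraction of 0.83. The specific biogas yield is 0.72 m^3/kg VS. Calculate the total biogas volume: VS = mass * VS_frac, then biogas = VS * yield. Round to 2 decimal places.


Compute volatile solids:
  VS = mass * VS_fraction = 1044 * 0.83 = 866.52 kg
Calculate biogas volume:
  Biogas = VS * specific_yield = 866.52 * 0.72
  Biogas = 623.89 m^3

623.89


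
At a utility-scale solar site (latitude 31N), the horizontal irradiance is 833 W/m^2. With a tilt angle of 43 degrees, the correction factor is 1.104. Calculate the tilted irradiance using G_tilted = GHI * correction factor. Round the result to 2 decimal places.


Identify the given values:
  GHI = 833 W/m^2, tilt correction factor = 1.104
Apply the formula G_tilted = GHI * factor:
  G_tilted = 833 * 1.104
  G_tilted = 919.63 W/m^2

919.63


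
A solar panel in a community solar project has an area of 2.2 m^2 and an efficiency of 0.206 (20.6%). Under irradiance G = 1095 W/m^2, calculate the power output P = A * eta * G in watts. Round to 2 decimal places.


Use the solar power formula P = A * eta * G.
Given: A = 2.2 m^2, eta = 0.206, G = 1095 W/m^2
P = 2.2 * 0.206 * 1095
P = 496.25 W

496.25


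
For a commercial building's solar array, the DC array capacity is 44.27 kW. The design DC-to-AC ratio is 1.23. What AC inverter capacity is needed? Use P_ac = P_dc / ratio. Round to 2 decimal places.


The inverter AC capacity is determined by the DC/AC ratio.
Given: P_dc = 44.27 kW, DC/AC ratio = 1.23
P_ac = P_dc / ratio = 44.27 / 1.23
P_ac = 35.99 kW

35.99


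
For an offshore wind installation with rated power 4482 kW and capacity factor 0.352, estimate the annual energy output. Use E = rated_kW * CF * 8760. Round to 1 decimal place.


Annual energy = rated_kW * capacity_factor * hours_per_year
Given: P_rated = 4482 kW, CF = 0.352, hours = 8760
E = 4482 * 0.352 * 8760
E = 13820336.6 kWh

13820336.6


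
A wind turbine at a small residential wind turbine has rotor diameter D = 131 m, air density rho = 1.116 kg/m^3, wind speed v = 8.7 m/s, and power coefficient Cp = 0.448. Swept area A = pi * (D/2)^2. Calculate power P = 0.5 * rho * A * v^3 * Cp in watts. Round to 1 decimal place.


Step 1 -- Compute swept area:
  A = pi * (D/2)^2 = pi * (131/2)^2 = 13478.22 m^2
Step 2 -- Apply wind power equation:
  P = 0.5 * rho * A * v^3 * Cp
  v^3 = 8.7^3 = 658.503
  P = 0.5 * 1.116 * 13478.22 * 658.503 * 0.448
  P = 2218719.7 W

2218719.7


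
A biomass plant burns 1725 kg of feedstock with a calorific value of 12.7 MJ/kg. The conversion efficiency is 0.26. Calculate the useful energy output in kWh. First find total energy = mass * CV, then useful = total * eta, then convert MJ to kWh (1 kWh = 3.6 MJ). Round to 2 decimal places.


Total energy = mass * CV = 1725 * 12.7 = 21907.5 MJ
Useful energy = total * eta = 21907.5 * 0.26 = 5695.95 MJ
Convert to kWh: 5695.95 / 3.6
Useful energy = 1582.21 kWh

1582.21


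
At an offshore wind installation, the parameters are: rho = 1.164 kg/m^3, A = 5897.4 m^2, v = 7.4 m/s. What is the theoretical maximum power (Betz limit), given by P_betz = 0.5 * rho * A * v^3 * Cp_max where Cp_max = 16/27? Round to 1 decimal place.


The Betz coefficient Cp_max = 16/27 = 0.5926
v^3 = 7.4^3 = 405.224
P_betz = 0.5 * rho * A * v^3 * Cp_max
P_betz = 0.5 * 1.164 * 5897.4 * 405.224 * 0.5926
P_betz = 824204.4 W

824204.4


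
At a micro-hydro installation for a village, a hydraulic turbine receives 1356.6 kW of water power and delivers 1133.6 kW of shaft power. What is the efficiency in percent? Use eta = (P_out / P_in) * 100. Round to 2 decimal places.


Turbine efficiency = (output power / input power) * 100
eta = (1133.6 / 1356.6) * 100
eta = 83.56%

83.56


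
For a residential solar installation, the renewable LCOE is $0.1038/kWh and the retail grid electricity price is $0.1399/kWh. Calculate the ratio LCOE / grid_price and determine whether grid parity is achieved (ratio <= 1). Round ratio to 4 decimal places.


Compare LCOE to grid price:
  LCOE = $0.1038/kWh, Grid price = $0.1399/kWh
  Ratio = LCOE / grid_price = 0.1038 / 0.1399 = 0.7420
  Grid parity achieved (ratio <= 1)? yes

0.7420


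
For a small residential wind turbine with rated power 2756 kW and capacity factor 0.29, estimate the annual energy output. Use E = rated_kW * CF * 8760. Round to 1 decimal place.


Annual energy = rated_kW * capacity_factor * hours_per_year
Given: P_rated = 2756 kW, CF = 0.29, hours = 8760
E = 2756 * 0.29 * 8760
E = 7001342.4 kWh

7001342.4


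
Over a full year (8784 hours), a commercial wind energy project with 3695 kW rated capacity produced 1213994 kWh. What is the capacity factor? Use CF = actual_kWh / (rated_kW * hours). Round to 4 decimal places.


Capacity factor = actual output / maximum possible output
Maximum possible = rated * hours = 3695 * 8784 = 32456880 kWh
CF = 1213994 / 32456880
CF = 0.0374

0.0374


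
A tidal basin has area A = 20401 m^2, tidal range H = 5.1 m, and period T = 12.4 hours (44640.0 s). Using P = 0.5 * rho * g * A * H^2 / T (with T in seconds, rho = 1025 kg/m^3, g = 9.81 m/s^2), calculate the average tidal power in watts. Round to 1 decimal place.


Convert period to seconds: T = 12.4 * 3600 = 44640.0 s
H^2 = 5.1^2 = 26.01
P = 0.5 * rho * g * A * H^2 / T
P = 0.5 * 1025 * 9.81 * 20401 * 26.01 / 44640.0
P = 59762.7 W

59762.7


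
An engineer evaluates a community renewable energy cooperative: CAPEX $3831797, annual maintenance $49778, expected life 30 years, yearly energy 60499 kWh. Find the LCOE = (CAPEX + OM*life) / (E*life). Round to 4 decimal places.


Total cost = CAPEX + OM * lifetime = 3831797 + 49778 * 30 = 3831797 + 1493340 = 5325137
Total generation = annual * lifetime = 60499 * 30 = 1814970 kWh
LCOE = 5325137 / 1814970
LCOE = 2.9340 $/kWh

2.9340


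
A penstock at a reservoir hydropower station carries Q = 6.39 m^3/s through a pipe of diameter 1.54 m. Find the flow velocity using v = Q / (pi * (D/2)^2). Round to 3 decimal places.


Compute pipe cross-sectional area:
  A = pi * (D/2)^2 = pi * (1.54/2)^2 = 1.8627 m^2
Calculate velocity:
  v = Q / A = 6.39 / 1.8627
  v = 3.431 m/s

3.431


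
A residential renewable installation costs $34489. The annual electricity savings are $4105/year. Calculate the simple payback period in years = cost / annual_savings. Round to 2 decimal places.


Simple payback period = initial cost / annual savings
Payback = 34489 / 4105
Payback = 8.40 years

8.40


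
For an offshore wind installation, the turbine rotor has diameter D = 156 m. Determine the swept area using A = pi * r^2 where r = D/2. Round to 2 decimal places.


Compute the rotor radius:
  r = D / 2 = 156 / 2 = 78.0 m
Calculate swept area:
  A = pi * r^2 = pi * 78.0^2
  A = 19113.45 m^2

19113.45


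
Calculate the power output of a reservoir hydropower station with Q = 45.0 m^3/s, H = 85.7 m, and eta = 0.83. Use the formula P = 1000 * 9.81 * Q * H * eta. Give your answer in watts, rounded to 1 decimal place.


Apply the hydropower formula P = rho * g * Q * H * eta
rho * g = 1000 * 9.81 = 9810.0
P = 9810.0 * 45.0 * 85.7 * 0.83
P = 31400780.0 W

31400780.0


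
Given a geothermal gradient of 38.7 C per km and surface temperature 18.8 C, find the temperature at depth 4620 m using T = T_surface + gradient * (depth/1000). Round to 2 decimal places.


Convert depth to km: 4620 / 1000 = 4.62 km
Temperature increase = gradient * depth_km = 38.7 * 4.62 = 178.79 C
Temperature at depth = T_surface + delta_T = 18.8 + 178.79
T = 197.59 C

197.59


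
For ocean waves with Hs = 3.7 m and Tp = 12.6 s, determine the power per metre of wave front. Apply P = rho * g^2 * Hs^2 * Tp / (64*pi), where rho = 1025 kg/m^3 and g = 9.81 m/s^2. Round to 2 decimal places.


Apply wave power formula:
  g^2 = 9.81^2 = 96.2361
  Hs^2 = 3.7^2 = 13.69
  Numerator = rho * g^2 * Hs^2 * Tp = 1025 * 96.2361 * 13.69 * 12.6 = 17015153.58
  Denominator = 64 * pi = 201.0619
  P = 17015153.58 / 201.0619 = 84626.43 W/m

84626.43


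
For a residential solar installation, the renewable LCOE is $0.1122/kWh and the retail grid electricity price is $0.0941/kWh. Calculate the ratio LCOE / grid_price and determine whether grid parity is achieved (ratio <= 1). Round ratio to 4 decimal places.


Compare LCOE to grid price:
  LCOE = $0.1122/kWh, Grid price = $0.0941/kWh
  Ratio = LCOE / grid_price = 0.1122 / 0.0941 = 1.1923
  Grid parity achieved (ratio <= 1)? no

1.1923


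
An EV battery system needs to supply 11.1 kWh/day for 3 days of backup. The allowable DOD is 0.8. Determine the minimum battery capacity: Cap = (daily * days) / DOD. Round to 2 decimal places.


Total energy needed = daily * days = 11.1 * 3 = 33.3 kWh
Account for depth of discharge:
  Cap = total_energy / DOD = 33.3 / 0.8
  Cap = 41.63 kWh

41.63


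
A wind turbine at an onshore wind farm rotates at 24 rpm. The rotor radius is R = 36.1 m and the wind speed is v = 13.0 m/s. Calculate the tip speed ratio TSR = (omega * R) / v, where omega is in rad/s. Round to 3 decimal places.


Convert rotational speed to rad/s:
  omega = 24 * 2 * pi / 60 = 2.5133 rad/s
Compute tip speed:
  v_tip = omega * R = 2.5133 * 36.1 = 90.729 m/s
Tip speed ratio:
  TSR = v_tip / v_wind = 90.729 / 13.0 = 6.979

6.979


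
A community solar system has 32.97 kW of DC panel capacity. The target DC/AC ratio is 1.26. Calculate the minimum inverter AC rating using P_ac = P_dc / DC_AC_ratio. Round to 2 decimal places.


The inverter AC capacity is determined by the DC/AC ratio.
Given: P_dc = 32.97 kW, DC/AC ratio = 1.26
P_ac = P_dc / ratio = 32.97 / 1.26
P_ac = 26.17 kW

26.17


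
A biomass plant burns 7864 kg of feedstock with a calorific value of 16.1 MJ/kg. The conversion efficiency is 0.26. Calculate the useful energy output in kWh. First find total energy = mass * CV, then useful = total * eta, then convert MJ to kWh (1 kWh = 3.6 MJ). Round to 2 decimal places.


Total energy = mass * CV = 7864 * 16.1 = 126610.4 MJ
Useful energy = total * eta = 126610.4 * 0.26 = 32918.7 MJ
Convert to kWh: 32918.7 / 3.6
Useful energy = 9144.08 kWh

9144.08


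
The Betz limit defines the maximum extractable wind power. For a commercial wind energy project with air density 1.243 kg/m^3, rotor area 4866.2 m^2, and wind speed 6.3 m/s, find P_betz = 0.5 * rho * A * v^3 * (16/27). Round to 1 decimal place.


The Betz coefficient Cp_max = 16/27 = 0.5926
v^3 = 6.3^3 = 250.047
P_betz = 0.5 * rho * A * v^3 * Cp_max
P_betz = 0.5 * 1.243 * 4866.2 * 250.047 * 0.5926
P_betz = 448135.1 W

448135.1


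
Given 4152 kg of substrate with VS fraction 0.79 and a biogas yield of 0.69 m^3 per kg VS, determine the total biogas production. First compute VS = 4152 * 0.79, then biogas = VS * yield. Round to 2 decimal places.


Compute volatile solids:
  VS = mass * VS_fraction = 4152 * 0.79 = 3280.08 kg
Calculate biogas volume:
  Biogas = VS * specific_yield = 3280.08 * 0.69
  Biogas = 2263.26 m^3

2263.26


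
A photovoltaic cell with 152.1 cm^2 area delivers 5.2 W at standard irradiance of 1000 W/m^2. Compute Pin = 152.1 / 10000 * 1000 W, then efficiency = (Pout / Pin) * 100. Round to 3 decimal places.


First compute the input power:
  Pin = area_cm2 / 10000 * G = 152.1 / 10000 * 1000 = 15.21 W
Then compute efficiency:
  Efficiency = (Pout / Pin) * 100 = (5.2 / 15.21) * 100
  Efficiency = 34.188%

34.188


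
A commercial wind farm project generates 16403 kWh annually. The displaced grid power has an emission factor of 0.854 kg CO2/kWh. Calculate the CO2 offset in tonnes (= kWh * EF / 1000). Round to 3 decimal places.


CO2 offset in kg = generation * emission_factor
CO2 offset = 16403 * 0.854 = 14008.16 kg
Convert to tonnes:
  CO2 offset = 14008.16 / 1000 = 14.008 tonnes

14.008


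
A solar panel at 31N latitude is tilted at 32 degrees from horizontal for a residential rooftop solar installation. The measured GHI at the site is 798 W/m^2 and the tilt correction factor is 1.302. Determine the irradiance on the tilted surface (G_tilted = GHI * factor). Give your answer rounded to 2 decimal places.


Identify the given values:
  GHI = 798 W/m^2, tilt correction factor = 1.302
Apply the formula G_tilted = GHI * factor:
  G_tilted = 798 * 1.302
  G_tilted = 1039.00 W/m^2

1039.00


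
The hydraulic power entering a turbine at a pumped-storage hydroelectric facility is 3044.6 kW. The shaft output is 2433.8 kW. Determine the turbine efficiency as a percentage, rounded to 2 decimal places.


Turbine efficiency = (output power / input power) * 100
eta = (2433.8 / 3044.6) * 100
eta = 79.94%

79.94


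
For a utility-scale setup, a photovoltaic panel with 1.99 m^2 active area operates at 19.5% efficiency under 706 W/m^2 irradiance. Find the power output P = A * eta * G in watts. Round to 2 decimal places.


Use the solar power formula P = A * eta * G.
Given: A = 1.99 m^2, eta = 0.195, G = 706 W/m^2
P = 1.99 * 0.195 * 706
P = 273.96 W

273.96


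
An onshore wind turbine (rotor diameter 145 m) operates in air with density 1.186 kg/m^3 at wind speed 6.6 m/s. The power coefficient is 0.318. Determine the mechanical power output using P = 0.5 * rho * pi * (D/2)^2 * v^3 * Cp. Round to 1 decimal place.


Step 1 -- Compute swept area:
  A = pi * (D/2)^2 = pi * (145/2)^2 = 16513.0 m^2
Step 2 -- Apply wind power equation:
  P = 0.5 * rho * A * v^3 * Cp
  v^3 = 6.6^3 = 287.496
  P = 0.5 * 1.186 * 16513.0 * 287.496 * 0.318
  P = 895240.1 W

895240.1


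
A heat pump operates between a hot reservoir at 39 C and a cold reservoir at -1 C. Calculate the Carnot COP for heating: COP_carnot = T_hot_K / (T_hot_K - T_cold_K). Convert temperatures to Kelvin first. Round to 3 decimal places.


Convert to Kelvin:
  T_hot = 39 + 273.15 = 312.15 K
  T_cold = -1 + 273.15 = 272.15 K
Apply Carnot COP formula:
  COP = T_hot_K / (T_hot_K - T_cold_K) = 312.15 / 40.0
  COP = 7.804

7.804


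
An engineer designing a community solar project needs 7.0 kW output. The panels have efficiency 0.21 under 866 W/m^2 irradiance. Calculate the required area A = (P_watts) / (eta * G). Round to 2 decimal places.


Convert target power to watts: P = 7.0 * 1000 = 7000.0 W
Compute denominator: eta * G = 0.21 * 866 = 181.86
Required area A = P / (eta * G) = 7000.0 / 181.86
A = 38.49 m^2

38.49


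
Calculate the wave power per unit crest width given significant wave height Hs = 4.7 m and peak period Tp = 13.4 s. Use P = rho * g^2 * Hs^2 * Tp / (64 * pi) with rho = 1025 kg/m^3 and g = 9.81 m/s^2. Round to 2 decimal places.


Apply wave power formula:
  g^2 = 9.81^2 = 96.2361
  Hs^2 = 4.7^2 = 22.09
  Numerator = rho * g^2 * Hs^2 * Tp = 1025 * 96.2361 * 22.09 * 13.4 = 29198624.59
  Denominator = 64 * pi = 201.0619
  P = 29198624.59 / 201.0619 = 145222.04 W/m

145222.04


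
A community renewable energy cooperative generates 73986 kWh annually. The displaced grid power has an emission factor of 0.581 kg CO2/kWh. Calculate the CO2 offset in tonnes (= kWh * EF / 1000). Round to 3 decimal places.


CO2 offset in kg = generation * emission_factor
CO2 offset = 73986 * 0.581 = 42985.87 kg
Convert to tonnes:
  CO2 offset = 42985.87 / 1000 = 42.986 tonnes

42.986


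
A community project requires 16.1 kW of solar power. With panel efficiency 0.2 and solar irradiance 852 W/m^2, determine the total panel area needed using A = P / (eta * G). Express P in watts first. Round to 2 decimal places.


Convert target power to watts: P = 16.1 * 1000 = 16100.0 W
Compute denominator: eta * G = 0.2 * 852 = 170.4
Required area A = P / (eta * G) = 16100.0 / 170.4
A = 94.48 m^2

94.48


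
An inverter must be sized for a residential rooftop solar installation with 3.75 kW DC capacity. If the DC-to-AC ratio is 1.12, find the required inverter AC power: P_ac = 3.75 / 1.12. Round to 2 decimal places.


The inverter AC capacity is determined by the DC/AC ratio.
Given: P_dc = 3.75 kW, DC/AC ratio = 1.12
P_ac = P_dc / ratio = 3.75 / 1.12
P_ac = 3.35 kW

3.35


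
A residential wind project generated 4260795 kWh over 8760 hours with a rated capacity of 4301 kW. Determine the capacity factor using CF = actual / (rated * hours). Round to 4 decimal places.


Capacity factor = actual output / maximum possible output
Maximum possible = rated * hours = 4301 * 8760 = 37676760 kWh
CF = 4260795 / 37676760
CF = 0.1131

0.1131


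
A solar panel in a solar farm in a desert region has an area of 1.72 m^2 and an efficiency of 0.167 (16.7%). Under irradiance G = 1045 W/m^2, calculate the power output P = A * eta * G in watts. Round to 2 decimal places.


Use the solar power formula P = A * eta * G.
Given: A = 1.72 m^2, eta = 0.167, G = 1045 W/m^2
P = 1.72 * 0.167 * 1045
P = 300.17 W

300.17


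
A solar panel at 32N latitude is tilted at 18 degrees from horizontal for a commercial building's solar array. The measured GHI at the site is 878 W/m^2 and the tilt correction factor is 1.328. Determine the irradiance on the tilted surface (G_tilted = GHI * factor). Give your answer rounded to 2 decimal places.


Identify the given values:
  GHI = 878 W/m^2, tilt correction factor = 1.328
Apply the formula G_tilted = GHI * factor:
  G_tilted = 878 * 1.328
  G_tilted = 1165.98 W/m^2

1165.98


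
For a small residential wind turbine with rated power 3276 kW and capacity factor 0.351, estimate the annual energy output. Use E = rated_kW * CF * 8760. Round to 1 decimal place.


Annual energy = rated_kW * capacity_factor * hours_per_year
Given: P_rated = 3276 kW, CF = 0.351, hours = 8760
E = 3276 * 0.351 * 8760
E = 10072913.8 kWh

10072913.8


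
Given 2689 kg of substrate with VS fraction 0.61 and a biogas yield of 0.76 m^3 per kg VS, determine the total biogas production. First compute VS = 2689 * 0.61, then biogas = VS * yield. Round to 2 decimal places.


Compute volatile solids:
  VS = mass * VS_fraction = 2689 * 0.61 = 1640.29 kg
Calculate biogas volume:
  Biogas = VS * specific_yield = 1640.29 * 0.76
  Biogas = 1246.62 m^3

1246.62


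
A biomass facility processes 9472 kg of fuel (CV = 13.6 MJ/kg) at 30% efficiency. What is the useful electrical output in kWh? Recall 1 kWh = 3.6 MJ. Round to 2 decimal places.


Total energy = mass * CV = 9472 * 13.6 = 128819.2 MJ
Useful energy = total * eta = 128819.2 * 0.3 = 38645.76 MJ
Convert to kWh: 38645.76 / 3.6
Useful energy = 10734.93 kWh

10734.93


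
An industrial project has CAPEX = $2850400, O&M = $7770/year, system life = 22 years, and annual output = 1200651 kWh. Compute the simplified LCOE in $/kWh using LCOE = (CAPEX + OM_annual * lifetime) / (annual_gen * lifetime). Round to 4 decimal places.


Total cost = CAPEX + OM * lifetime = 2850400 + 7770 * 22 = 2850400 + 170940 = 3021340
Total generation = annual * lifetime = 1200651 * 22 = 26414322 kWh
LCOE = 3021340 / 26414322
LCOE = 0.1144 $/kWh

0.1144


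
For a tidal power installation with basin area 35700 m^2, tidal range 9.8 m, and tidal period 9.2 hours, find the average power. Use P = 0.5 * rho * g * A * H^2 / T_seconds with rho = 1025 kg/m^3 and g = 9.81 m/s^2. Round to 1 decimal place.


Convert period to seconds: T = 9.2 * 3600 = 33120.0 s
H^2 = 9.8^2 = 96.04
P = 0.5 * rho * g * A * H^2 / T
P = 0.5 * 1025 * 9.81 * 35700 * 96.04 / 33120.0
P = 520466.7 W

520466.7


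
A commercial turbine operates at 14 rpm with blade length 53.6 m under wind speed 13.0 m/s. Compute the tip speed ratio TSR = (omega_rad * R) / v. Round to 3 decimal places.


Convert rotational speed to rad/s:
  omega = 14 * 2 * pi / 60 = 1.4661 rad/s
Compute tip speed:
  v_tip = omega * R = 1.4661 * 53.6 = 78.582 m/s
Tip speed ratio:
  TSR = v_tip / v_wind = 78.582 / 13.0 = 6.045

6.045


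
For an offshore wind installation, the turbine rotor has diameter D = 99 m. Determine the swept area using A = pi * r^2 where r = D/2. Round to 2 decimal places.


Compute the rotor radius:
  r = D / 2 = 99 / 2 = 49.5 m
Calculate swept area:
  A = pi * r^2 = pi * 49.5^2
  A = 7697.69 m^2

7697.69


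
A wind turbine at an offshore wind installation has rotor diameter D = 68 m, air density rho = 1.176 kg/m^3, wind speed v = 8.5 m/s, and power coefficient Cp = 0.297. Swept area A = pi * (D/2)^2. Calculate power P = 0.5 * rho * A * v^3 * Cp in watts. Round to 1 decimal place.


Step 1 -- Compute swept area:
  A = pi * (D/2)^2 = pi * (68/2)^2 = 3631.68 m^2
Step 2 -- Apply wind power equation:
  P = 0.5 * rho * A * v^3 * Cp
  v^3 = 8.5^3 = 614.125
  P = 0.5 * 1.176 * 3631.68 * 614.125 * 0.297
  P = 389491.7 W

389491.7


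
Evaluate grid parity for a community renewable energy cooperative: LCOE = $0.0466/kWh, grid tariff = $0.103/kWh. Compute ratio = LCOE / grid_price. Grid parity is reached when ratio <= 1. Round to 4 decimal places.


Compare LCOE to grid price:
  LCOE = $0.0466/kWh, Grid price = $0.103/kWh
  Ratio = LCOE / grid_price = 0.0466 / 0.103 = 0.4524
  Grid parity achieved (ratio <= 1)? yes

0.4524


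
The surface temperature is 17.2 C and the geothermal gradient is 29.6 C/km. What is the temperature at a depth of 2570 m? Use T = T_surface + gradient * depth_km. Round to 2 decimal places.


Convert depth to km: 2570 / 1000 = 2.57 km
Temperature increase = gradient * depth_km = 29.6 * 2.57 = 76.07 C
Temperature at depth = T_surface + delta_T = 17.2 + 76.07
T = 93.27 C

93.27


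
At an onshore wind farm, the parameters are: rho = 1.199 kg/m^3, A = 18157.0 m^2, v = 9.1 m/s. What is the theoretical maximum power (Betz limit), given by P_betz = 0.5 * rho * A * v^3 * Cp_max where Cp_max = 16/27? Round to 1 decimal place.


The Betz coefficient Cp_max = 16/27 = 0.5926
v^3 = 9.1^3 = 753.571
P_betz = 0.5 * rho * A * v^3 * Cp_max
P_betz = 0.5 * 1.199 * 18157.0 * 753.571 * 0.5926
P_betz = 4860866.3 W

4860866.3


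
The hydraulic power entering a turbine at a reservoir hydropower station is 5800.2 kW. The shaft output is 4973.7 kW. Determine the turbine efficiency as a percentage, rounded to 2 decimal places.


Turbine efficiency = (output power / input power) * 100
eta = (4973.7 / 5800.2) * 100
eta = 85.75%

85.75


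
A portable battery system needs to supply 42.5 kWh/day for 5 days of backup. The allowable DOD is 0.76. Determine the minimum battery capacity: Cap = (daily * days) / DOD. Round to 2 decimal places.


Total energy needed = daily * days = 42.5 * 5 = 212.5 kWh
Account for depth of discharge:
  Cap = total_energy / DOD = 212.5 / 0.76
  Cap = 279.61 kWh

279.61


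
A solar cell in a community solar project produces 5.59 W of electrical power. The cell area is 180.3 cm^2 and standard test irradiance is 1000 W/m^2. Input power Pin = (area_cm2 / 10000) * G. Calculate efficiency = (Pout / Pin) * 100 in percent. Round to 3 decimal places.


First compute the input power:
  Pin = area_cm2 / 10000 * G = 180.3 / 10000 * 1000 = 18.03 W
Then compute efficiency:
  Efficiency = (Pout / Pin) * 100 = (5.59 / 18.03) * 100
  Efficiency = 31.004%

31.004


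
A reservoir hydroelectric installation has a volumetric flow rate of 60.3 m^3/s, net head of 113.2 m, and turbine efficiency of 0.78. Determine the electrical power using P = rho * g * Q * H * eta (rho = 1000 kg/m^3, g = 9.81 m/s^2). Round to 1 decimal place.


Apply the hydropower formula P = rho * g * Q * H * eta
rho * g = 1000 * 9.81 = 9810.0
P = 9810.0 * 60.3 * 113.2 * 0.78
P = 52230880.7 W

52230880.7


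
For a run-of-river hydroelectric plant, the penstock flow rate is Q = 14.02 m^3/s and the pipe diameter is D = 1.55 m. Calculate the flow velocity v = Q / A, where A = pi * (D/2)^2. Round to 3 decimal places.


Compute pipe cross-sectional area:
  A = pi * (D/2)^2 = pi * (1.55/2)^2 = 1.8869 m^2
Calculate velocity:
  v = Q / A = 14.02 / 1.8869
  v = 7.430 m/s

7.430


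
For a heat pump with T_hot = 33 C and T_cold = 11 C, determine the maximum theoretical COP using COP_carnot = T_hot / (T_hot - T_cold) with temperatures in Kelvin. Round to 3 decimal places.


Convert to Kelvin:
  T_hot = 33 + 273.15 = 306.15 K
  T_cold = 11 + 273.15 = 284.15 K
Apply Carnot COP formula:
  COP = T_hot_K / (T_hot_K - T_cold_K) = 306.15 / 22.0
  COP = 13.916

13.916


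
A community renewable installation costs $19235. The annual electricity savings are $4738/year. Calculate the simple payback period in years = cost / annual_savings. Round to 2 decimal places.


Simple payback period = initial cost / annual savings
Payback = 19235 / 4738
Payback = 4.06 years

4.06


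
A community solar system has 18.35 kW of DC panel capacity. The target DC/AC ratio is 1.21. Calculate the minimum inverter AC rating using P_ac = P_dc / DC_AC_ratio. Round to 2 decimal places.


The inverter AC capacity is determined by the DC/AC ratio.
Given: P_dc = 18.35 kW, DC/AC ratio = 1.21
P_ac = P_dc / ratio = 18.35 / 1.21
P_ac = 15.17 kW

15.17


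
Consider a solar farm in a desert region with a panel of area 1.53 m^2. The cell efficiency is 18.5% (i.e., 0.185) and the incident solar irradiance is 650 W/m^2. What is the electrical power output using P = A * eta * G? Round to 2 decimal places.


Use the solar power formula P = A * eta * G.
Given: A = 1.53 m^2, eta = 0.185, G = 650 W/m^2
P = 1.53 * 0.185 * 650
P = 183.98 W

183.98


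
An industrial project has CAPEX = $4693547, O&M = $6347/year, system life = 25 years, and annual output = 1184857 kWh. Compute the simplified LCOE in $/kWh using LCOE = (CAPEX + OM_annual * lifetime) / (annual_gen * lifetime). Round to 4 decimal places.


Total cost = CAPEX + OM * lifetime = 4693547 + 6347 * 25 = 4693547 + 158675 = 4852222
Total generation = annual * lifetime = 1184857 * 25 = 29621425 kWh
LCOE = 4852222 / 29621425
LCOE = 0.1638 $/kWh

0.1638


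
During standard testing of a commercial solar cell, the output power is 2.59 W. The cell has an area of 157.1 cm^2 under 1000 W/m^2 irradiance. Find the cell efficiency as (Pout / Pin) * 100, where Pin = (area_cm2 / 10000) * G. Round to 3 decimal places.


First compute the input power:
  Pin = area_cm2 / 10000 * G = 157.1 / 10000 * 1000 = 15.71 W
Then compute efficiency:
  Efficiency = (Pout / Pin) * 100 = (2.59 / 15.71) * 100
  Efficiency = 16.486%

16.486


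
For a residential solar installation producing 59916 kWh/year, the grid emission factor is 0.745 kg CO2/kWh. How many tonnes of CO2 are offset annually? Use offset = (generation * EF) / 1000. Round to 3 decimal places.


CO2 offset in kg = generation * emission_factor
CO2 offset = 59916 * 0.745 = 44637.42 kg
Convert to tonnes:
  CO2 offset = 44637.42 / 1000 = 44.637 tonnes

44.637


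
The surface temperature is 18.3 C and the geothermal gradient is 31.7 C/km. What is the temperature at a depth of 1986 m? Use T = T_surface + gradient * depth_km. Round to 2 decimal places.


Convert depth to km: 1986 / 1000 = 1.986 km
Temperature increase = gradient * depth_km = 31.7 * 1.986 = 62.96 C
Temperature at depth = T_surface + delta_T = 18.3 + 62.96
T = 81.26 C

81.26


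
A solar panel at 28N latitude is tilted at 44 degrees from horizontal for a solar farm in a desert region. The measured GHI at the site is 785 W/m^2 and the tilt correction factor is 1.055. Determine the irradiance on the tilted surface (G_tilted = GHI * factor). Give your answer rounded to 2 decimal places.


Identify the given values:
  GHI = 785 W/m^2, tilt correction factor = 1.055
Apply the formula G_tilted = GHI * factor:
  G_tilted = 785 * 1.055
  G_tilted = 828.18 W/m^2

828.18


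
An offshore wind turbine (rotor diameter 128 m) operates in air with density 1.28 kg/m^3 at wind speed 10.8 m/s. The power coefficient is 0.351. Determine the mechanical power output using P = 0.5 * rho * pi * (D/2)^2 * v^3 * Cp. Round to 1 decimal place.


Step 1 -- Compute swept area:
  A = pi * (D/2)^2 = pi * (128/2)^2 = 12867.96 m^2
Step 2 -- Apply wind power equation:
  P = 0.5 * rho * A * v^3 * Cp
  v^3 = 10.8^3 = 1259.712
  P = 0.5 * 1.28 * 12867.96 * 1259.712 * 0.351
  P = 3641398.2 W

3641398.2


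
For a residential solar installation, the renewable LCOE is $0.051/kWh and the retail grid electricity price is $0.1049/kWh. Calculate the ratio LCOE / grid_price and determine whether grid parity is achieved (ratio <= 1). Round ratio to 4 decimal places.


Compare LCOE to grid price:
  LCOE = $0.051/kWh, Grid price = $0.1049/kWh
  Ratio = LCOE / grid_price = 0.051 / 0.1049 = 0.4862
  Grid parity achieved (ratio <= 1)? yes

0.4862


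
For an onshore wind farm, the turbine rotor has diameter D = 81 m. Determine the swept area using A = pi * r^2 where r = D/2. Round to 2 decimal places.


Compute the rotor radius:
  r = D / 2 = 81 / 2 = 40.5 m
Calculate swept area:
  A = pi * r^2 = pi * 40.5^2
  A = 5153.00 m^2

5153.00


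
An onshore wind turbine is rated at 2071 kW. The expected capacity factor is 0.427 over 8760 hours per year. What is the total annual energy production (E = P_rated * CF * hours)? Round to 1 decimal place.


Annual energy = rated_kW * capacity_factor * hours_per_year
Given: P_rated = 2071 kW, CF = 0.427, hours = 8760
E = 2071 * 0.427 * 8760
E = 7746616.9 kWh

7746616.9


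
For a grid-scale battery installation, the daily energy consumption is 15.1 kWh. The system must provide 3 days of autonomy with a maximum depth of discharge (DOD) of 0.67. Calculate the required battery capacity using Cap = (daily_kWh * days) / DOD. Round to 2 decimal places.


Total energy needed = daily * days = 15.1 * 3 = 45.3 kWh
Account for depth of discharge:
  Cap = total_energy / DOD = 45.3 / 0.67
  Cap = 67.61 kWh

67.61


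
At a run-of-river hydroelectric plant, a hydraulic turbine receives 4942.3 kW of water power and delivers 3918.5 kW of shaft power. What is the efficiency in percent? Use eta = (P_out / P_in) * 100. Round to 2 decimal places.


Turbine efficiency = (output power / input power) * 100
eta = (3918.5 / 4942.3) * 100
eta = 79.28%

79.28


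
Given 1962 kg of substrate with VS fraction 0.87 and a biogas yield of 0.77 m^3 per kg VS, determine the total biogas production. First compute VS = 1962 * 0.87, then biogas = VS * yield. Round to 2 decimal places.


Compute volatile solids:
  VS = mass * VS_fraction = 1962 * 0.87 = 1706.94 kg
Calculate biogas volume:
  Biogas = VS * specific_yield = 1706.94 * 0.77
  Biogas = 1314.34 m^3

1314.34


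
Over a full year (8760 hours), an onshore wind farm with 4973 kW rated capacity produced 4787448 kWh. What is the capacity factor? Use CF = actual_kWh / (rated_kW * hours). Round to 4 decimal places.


Capacity factor = actual output / maximum possible output
Maximum possible = rated * hours = 4973 * 8760 = 43563480 kWh
CF = 4787448 / 43563480
CF = 0.1099

0.1099


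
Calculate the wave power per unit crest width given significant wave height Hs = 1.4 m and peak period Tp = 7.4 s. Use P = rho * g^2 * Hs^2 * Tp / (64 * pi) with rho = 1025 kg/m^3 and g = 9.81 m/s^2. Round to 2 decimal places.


Apply wave power formula:
  g^2 = 9.81^2 = 96.2361
  Hs^2 = 1.4^2 = 1.96
  Numerator = rho * g^2 * Hs^2 * Tp = 1025 * 96.2361 * 1.96 * 7.4 = 1430703.6
  Denominator = 64 * pi = 201.0619
  P = 1430703.6 / 201.0619 = 7115.74 W/m

7115.74


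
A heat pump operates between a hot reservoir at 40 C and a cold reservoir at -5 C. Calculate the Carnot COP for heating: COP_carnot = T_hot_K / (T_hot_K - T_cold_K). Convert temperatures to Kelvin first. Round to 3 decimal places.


Convert to Kelvin:
  T_hot = 40 + 273.15 = 313.15 K
  T_cold = -5 + 273.15 = 268.15 K
Apply Carnot COP formula:
  COP = T_hot_K / (T_hot_K - T_cold_K) = 313.15 / 45.0
  COP = 6.959

6.959


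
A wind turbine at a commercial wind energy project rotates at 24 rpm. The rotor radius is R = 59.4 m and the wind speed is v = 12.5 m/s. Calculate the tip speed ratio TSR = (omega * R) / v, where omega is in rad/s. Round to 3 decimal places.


Convert rotational speed to rad/s:
  omega = 24 * 2 * pi / 60 = 2.5133 rad/s
Compute tip speed:
  v_tip = omega * R = 2.5133 * 59.4 = 149.288 m/s
Tip speed ratio:
  TSR = v_tip / v_wind = 149.288 / 12.5 = 11.943

11.943


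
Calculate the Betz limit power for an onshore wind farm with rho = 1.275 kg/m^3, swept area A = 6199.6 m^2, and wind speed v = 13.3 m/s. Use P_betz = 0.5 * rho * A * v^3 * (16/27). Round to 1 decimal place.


The Betz coefficient Cp_max = 16/27 = 0.5926
v^3 = 13.3^3 = 2352.637
P_betz = 0.5 * rho * A * v^3 * Cp_max
P_betz = 0.5 * 1.275 * 6199.6 * 2352.637 * 0.5926
P_betz = 5510043.2 W

5510043.2


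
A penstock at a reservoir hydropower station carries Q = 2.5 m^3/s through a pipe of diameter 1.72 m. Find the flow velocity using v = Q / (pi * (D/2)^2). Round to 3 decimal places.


Compute pipe cross-sectional area:
  A = pi * (D/2)^2 = pi * (1.72/2)^2 = 2.3235 m^2
Calculate velocity:
  v = Q / A = 2.5 / 2.3235
  v = 1.076 m/s

1.076


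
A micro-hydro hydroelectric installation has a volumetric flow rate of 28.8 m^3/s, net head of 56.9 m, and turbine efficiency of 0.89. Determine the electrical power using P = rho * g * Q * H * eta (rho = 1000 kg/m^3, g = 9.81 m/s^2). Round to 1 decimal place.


Apply the hydropower formula P = rho * g * Q * H * eta
rho * g = 1000 * 9.81 = 9810.0
P = 9810.0 * 28.8 * 56.9 * 0.89
P = 14307500.4 W

14307500.4


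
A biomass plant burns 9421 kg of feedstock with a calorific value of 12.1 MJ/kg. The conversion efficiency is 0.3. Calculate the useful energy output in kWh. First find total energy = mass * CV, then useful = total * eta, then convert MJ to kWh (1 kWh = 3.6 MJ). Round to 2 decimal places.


Total energy = mass * CV = 9421 * 12.1 = 113994.1 MJ
Useful energy = total * eta = 113994.1 * 0.3 = 34198.23 MJ
Convert to kWh: 34198.23 / 3.6
Useful energy = 9499.51 kWh

9499.51
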